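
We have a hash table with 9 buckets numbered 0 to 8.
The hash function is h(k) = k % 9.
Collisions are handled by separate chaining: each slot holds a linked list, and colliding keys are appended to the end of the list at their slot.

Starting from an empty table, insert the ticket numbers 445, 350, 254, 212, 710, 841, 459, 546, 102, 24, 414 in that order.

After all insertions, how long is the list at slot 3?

445 -> bucket 4
350 -> bucket 8
254 -> bucket 2
212 -> bucket 5
710 -> bucket 8 (collision)
841 -> bucket 4 (collision)
459 -> bucket 0
546 -> bucket 6
102 -> bucket 3
24 -> bucket 6 (collision)
414 -> bucket 0 (collision)
Final buckets:
0: 459 -> 414
1: —
2: 254
3: 102
4: 445 -> 841
5: 212
6: 546 -> 24
7: —
8: 350 -> 710

1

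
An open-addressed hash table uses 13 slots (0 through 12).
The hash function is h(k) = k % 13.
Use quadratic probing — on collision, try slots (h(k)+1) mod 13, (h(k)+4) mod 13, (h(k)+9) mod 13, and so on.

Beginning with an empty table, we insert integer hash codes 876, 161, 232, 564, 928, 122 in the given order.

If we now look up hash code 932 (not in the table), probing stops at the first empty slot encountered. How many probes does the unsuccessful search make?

876: h=5 -> slot 5
161: h=5, probe 5,6 -> slot 6
232: h=11 -> slot 11
564: h=5, probe 5,6,9 -> slot 9
928: h=5, probe 5,6,9,1 -> slot 1
122: h=5, probe 5,6,9,1,8 -> slot 8
Table: [—, 928, —, —, —, 876, 161, —, 122, 564, —, 232, —]
Lookup 932: h=9, probe 9,10 → slot 10 empty, not found.

2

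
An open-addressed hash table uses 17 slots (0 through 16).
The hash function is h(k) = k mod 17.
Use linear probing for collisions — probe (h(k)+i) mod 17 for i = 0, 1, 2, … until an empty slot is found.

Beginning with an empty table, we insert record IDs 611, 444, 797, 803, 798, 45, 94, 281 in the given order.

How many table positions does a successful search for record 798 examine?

2

Insert 611: h=16, slot 16 empty -> index 16.
Insert 444: h=2, slot 2 empty -> index 2.
Insert 797: h=15, slot 15 empty -> index 15.
Insert 803: h=4, slot 4 empty -> index 4.
Insert 798: h=16, slot 16 occupied -> index 0.
Insert 45: h=11, slot 11 empty -> index 11.
Insert 94: h=9, slot 9 empty -> index 9.
Insert 281: h=9, slot 9 occupied -> index 10.
Table: [798, _, 444, _, 803, _, _, _, _, 94, 281, 45, _, _, _, 797, 611]
Lookup 798: h=16, probe 16,0 → found at 0.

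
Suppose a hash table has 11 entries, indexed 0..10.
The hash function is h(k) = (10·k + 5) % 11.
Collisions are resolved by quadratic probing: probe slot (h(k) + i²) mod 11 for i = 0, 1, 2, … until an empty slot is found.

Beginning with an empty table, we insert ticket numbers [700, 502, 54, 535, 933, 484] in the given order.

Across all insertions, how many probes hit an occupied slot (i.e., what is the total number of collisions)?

3

700 hashes to 9; slot 9 is free => place at 9.
502 hashes to 9; 9 taken => place at 10.
54 hashes to 6; slot 6 is free => place at 6.
535 hashes to 9; 9,10 taken => place at 2.
933 hashes to 7; slot 7 is free => place at 7.
484 hashes to 5; slot 5 is free => place at 5.
Table: [∅, ∅, 535, ∅, ∅, 484, 54, 933, ∅, 700, 502]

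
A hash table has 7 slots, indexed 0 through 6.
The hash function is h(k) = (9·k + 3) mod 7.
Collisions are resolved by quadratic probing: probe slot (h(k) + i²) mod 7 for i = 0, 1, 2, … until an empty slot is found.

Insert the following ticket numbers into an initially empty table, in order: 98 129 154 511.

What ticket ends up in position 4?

98 hashes to 3; slot 3 is free -> place at 3.
129 hashes to 2; slot 2 is free -> place at 2.
154 hashes to 3; 3 taken -> place at 4.
511 hashes to 3; 3,4 taken -> place at 0.
Table: [511, _, 129, 98, 154, _, _]

154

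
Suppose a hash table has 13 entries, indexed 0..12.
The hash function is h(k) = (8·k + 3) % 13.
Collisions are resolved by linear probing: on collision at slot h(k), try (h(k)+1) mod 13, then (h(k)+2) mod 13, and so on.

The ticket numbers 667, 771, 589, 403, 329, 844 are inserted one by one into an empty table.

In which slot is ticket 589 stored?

Insert 667: h=9, slot 9 empty → index 9.
Insert 771: h=9, slot 9 occupied → index 10.
Insert 589: h=9, slots 9,10 occupied → index 11.
Insert 403: h=3, slot 3 empty → index 3.
Insert 329: h=9, slots 9,10,11 occupied → index 12.
Insert 844: h=8, slot 8 empty → index 8.
Table: [., ., ., 403, ., ., ., ., 844, 667, 771, 589, 329]

11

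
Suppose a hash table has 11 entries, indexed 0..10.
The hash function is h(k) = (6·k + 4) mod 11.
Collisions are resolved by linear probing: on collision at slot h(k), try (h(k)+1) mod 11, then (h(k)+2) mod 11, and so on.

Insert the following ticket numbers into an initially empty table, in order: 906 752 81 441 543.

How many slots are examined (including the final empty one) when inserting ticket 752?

2

Insert 906: h=6, slot 6 empty => index 6.
Insert 752: h=6, slot 6 occupied => index 7.
Insert 81: h=6, slots 6,7 occupied => index 8.
Insert 441: h=10, slot 10 empty => index 10.
Insert 543: h=6, slots 6,7,8 occupied => index 9.
Table: [., ., ., ., ., ., 906, 752, 81, 543, 441]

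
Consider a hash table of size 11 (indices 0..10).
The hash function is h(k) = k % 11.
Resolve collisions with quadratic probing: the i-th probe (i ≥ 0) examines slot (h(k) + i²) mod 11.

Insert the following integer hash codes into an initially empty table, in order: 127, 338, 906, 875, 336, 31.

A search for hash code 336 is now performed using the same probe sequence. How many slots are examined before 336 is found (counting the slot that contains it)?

Insert 127: h=6, slot 6 empty → index 6.
Insert 338: h=8, slot 8 empty → index 8.
Insert 906: h=4, slot 4 empty → index 4.
Insert 875: h=6, slot 6 occupied → index 7.
Insert 336: h=6, slots 6,7 occupied → index 10.
Insert 31: h=9, slot 9 empty → index 9.
Table: [-, -, -, -, 906, -, 127, 875, 338, 31, 336]
Lookup 336: h=6, probe 6,7,10 → found at 10.

3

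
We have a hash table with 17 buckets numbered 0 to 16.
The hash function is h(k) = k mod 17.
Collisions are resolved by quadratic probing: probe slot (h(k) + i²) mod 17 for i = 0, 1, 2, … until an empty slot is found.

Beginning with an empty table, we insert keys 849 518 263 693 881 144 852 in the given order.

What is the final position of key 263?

9

Insert 849: h=16, slot 16 empty -> index 16.
Insert 518: h=8, slot 8 empty -> index 8.
Insert 263: h=8, slot 8 occupied -> index 9.
Insert 693: h=13, slot 13 empty -> index 13.
Insert 881: h=14, slot 14 empty -> index 14.
Insert 144: h=8, slots 8,9 occupied -> index 12.
Insert 852: h=2, slot 2 empty -> index 2.
Table: [-, -, 852, -, -, -, -, -, 518, 263, -, -, 144, 693, 881, -, 849]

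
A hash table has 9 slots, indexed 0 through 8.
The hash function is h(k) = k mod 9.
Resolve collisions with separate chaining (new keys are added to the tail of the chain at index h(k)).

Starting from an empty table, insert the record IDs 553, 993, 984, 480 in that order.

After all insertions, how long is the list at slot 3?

553 -> bucket 4
993 -> bucket 3
984 -> bucket 3 (collision)
480 -> bucket 3 (collision)
Final buckets:
0: .
1: .
2: .
3: 993 -> 984 -> 480
4: 553
5: .
6: .
7: .
8: .

3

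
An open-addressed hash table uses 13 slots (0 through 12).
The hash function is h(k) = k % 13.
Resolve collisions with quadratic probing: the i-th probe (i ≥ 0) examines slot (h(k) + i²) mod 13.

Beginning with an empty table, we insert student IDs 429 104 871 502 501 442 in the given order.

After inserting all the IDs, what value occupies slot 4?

Insert 429: h=0, slot 0 empty -> index 0.
Insert 104: h=0, slot 0 occupied -> index 1.
Insert 871: h=0, slots 0,1 occupied -> index 4.
Insert 502: h=8, slot 8 empty -> index 8.
Insert 501: h=7, slot 7 empty -> index 7.
Insert 442: h=0, slots 0,1,4 occupied -> index 9.
Table: [429, 104, —, —, 871, —, —, 501, 502, 442, —, —, —]

871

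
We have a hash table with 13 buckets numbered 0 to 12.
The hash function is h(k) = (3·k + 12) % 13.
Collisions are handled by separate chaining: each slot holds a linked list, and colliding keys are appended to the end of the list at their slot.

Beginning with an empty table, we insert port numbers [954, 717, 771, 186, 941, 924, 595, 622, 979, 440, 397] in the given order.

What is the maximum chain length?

954 → bucket 1
717 → bucket 5
771 → bucket 11
186 → bucket 11 (collision)
941 → bucket 1 (collision)
924 → bucket 2
595 → bucket 3
622 → bucket 6
979 → bucket 11 (collision)
440 → bucket 6 (collision)
397 → bucket 7
Final buckets:
0: -
1: 954 -> 941
2: 924
3: 595
4: -
5: 717
6: 622 -> 440
7: 397
8: -
9: -
10: -
11: 771 -> 186 -> 979
12: -

3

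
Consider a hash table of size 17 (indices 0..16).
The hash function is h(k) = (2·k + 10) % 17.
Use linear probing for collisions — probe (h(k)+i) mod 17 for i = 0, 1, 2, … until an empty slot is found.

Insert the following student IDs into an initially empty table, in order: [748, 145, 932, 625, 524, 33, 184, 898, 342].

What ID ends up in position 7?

898

748: h=10 → slot 10
145: h=11 → slot 11
932: h=4 → slot 4
625: h=2 → slot 2
524: h=4, probe 4,5 → slot 5
33: h=8 → slot 8
184: h=4, probe 4,5,6 → slot 6
898: h=4, probe 4,5,6,7 → slot 7
342: h=14 → slot 14
Table: [—, —, 625, —, 932, 524, 184, 898, 33, —, 748, 145, —, —, 342, —, —]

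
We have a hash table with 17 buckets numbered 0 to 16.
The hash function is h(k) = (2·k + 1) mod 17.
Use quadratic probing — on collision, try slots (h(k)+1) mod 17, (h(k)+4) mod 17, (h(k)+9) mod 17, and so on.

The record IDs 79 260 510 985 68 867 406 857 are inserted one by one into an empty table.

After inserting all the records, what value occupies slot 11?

79: h=6 → slot 6
260: h=11 → slot 11
510: h=1 → slot 1
985: h=16 → slot 16
68: h=1, probe 1,2 → slot 2
867: h=1, probe 1,2,5 → slot 5
406: h=14 → slot 14
857: h=15 → slot 15
Table: [—, 510, 68, —, —, 867, 79, —, —, —, —, 260, —, —, 406, 857, 985]

260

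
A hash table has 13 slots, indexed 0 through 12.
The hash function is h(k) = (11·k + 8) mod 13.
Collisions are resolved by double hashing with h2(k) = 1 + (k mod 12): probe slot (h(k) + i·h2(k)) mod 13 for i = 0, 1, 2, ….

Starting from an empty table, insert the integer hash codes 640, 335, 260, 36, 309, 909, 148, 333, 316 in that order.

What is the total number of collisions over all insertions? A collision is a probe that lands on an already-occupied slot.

640 hashes to 2; slot 2 is free -> place at 2.
335 hashes to 1; slot 1 is free -> place at 1.
260 hashes to 8; slot 8 is free -> place at 8.
36 hashes to 1, h2=1; 1,2 taken -> place at 3.
309 hashes to 1, h2=10; 1 taken -> place at 11.
909 hashes to 10; slot 10 is free -> place at 10.
148 hashes to 11, h2=5; 11,3,8 taken -> place at 0.
333 hashes to 5; slot 5 is free -> place at 5.
316 hashes to 0, h2=5; 0,5,10,2 taken -> place at 7.
Table: [148, 335, 640, 36, -, 333, -, 316, 260, -, 909, 309, -]

10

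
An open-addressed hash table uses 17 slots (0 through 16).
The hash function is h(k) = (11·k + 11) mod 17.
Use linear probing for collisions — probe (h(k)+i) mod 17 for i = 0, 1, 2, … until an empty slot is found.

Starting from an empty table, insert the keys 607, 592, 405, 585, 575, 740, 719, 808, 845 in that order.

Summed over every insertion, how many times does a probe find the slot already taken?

607 hashes to 7; slot 7 is free → place at 7.
592 hashes to 12; slot 12 is free → place at 12.
405 hashes to 12; 12 taken → place at 13.
585 hashes to 3; slot 3 is free → place at 3.
575 hashes to 12; 12,13 taken → place at 14.
740 hashes to 8; slot 8 is free → place at 8.
719 hashes to 15; slot 15 is free → place at 15.
808 hashes to 8; 8 taken → place at 9.
845 hashes to 7; 7,8,9 taken → place at 10.
Table: [_, _, _, 585, _, _, _, 607, 740, 808, 845, _, 592, 405, 575, 719, _]

7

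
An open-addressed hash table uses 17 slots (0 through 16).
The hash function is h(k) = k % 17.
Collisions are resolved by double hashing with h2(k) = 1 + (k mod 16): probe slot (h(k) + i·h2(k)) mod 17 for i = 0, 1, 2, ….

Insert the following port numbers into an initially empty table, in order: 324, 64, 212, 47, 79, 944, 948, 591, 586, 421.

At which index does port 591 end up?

324 hashes to 1; slot 1 is free → place at 1.
64 hashes to 13; slot 13 is free → place at 13.
212 hashes to 8; slot 8 is free → place at 8.
47 hashes to 13, h2=16; 13 taken → place at 12.
79 hashes to 11; slot 11 is free → place at 11.
944 hashes to 9; slot 9 is free → place at 9.
948 hashes to 13, h2=5; 13,1 taken → place at 6.
591 hashes to 13, h2=16; 13,12,11 taken → place at 10.
586 hashes to 8, h2=11; 8 taken → place at 2.
421 hashes to 13, h2=6; 13,2,8 taken → place at 14.
Table: [_, 324, 586, _, _, _, 948, _, 212, 944, 591, 79, 47, 64, 421, _, _]

10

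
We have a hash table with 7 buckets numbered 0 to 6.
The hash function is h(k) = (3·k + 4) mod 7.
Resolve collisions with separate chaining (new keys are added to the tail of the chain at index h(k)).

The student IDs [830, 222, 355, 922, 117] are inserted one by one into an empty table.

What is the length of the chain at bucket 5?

Insert 830: h=2, bucket 2 empty → new chain.
Insert 222: h=5, bucket 5 empty → new chain.
Insert 355: h=5, bucket 5 nonempty → append to chain.
Insert 922: h=5, bucket 5 nonempty → append to chain.
Insert 117: h=5, bucket 5 nonempty → append to chain.
Final buckets:
0: .
1: .
2: 830
3: .
4: .
5: 222 -> 355 -> 922 -> 117
6: .

4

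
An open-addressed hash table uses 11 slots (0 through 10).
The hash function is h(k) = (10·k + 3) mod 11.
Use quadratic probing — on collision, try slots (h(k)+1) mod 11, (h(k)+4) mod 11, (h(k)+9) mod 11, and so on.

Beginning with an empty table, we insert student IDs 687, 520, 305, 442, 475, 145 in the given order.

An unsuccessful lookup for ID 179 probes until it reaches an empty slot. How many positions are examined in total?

687 hashes to 9; slot 9 is free → place at 9.
520 hashes to 0; slot 0 is free → place at 0.
305 hashes to 6; slot 6 is free → place at 6.
442 hashes to 1; slot 1 is free → place at 1.
475 hashes to 1; 1 taken → place at 2.
145 hashes to 1; 1,2 taken → place at 5.
Table: [520, 442, 475, ., ., 145, 305, ., ., 687, .]
Lookup 179: h=0, probe 0,1,4 → slot 4 empty, not found.

3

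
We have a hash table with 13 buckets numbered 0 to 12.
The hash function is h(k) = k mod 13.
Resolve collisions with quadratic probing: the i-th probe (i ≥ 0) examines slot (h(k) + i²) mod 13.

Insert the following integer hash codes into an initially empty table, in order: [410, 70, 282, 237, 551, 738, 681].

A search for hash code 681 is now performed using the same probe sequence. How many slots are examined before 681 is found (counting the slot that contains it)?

410 hashes to 7; slot 7 is free => place at 7.
70 hashes to 5; slot 5 is free => place at 5.
282 hashes to 9; slot 9 is free => place at 9.
237 hashes to 3; slot 3 is free => place at 3.
551 hashes to 5; 5 taken => place at 6.
738 hashes to 10; slot 10 is free => place at 10.
681 hashes to 5; 5,6,9 taken => place at 1.
Table: [-, 681, -, 237, -, 70, 551, 410, -, 282, 738, -, -]
Lookup 681: h=5, probe 5,6,9,1 → found at 1.

4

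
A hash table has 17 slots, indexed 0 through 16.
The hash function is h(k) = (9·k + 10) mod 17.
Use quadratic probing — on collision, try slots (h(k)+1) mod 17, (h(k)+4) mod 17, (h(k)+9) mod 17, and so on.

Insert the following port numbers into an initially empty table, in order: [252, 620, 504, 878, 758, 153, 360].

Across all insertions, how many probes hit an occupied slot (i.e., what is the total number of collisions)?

1

252 hashes to 0; slot 0 is free -> place at 0.
620 hashes to 14; slot 14 is free -> place at 14.
504 hashes to 7; slot 7 is free -> place at 7.
878 hashes to 7; 7 taken -> place at 8.
758 hashes to 15; slot 15 is free -> place at 15.
153 hashes to 10; slot 10 is free -> place at 10.
360 hashes to 3; slot 3 is free -> place at 3.
Table: [252, ., ., 360, ., ., ., 504, 878, ., 153, ., ., ., 620, 758, .]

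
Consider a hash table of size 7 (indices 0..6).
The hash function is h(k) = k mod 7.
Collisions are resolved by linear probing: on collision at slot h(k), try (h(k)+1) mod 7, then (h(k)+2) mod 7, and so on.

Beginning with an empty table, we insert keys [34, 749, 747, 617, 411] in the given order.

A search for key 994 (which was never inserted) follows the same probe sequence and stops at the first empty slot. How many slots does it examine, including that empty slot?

34: h=6 => slot 6
749: h=0 => slot 0
747: h=5 => slot 5
617: h=1 => slot 1
411: h=5, probe 5,6,0,1,2 => slot 2
Table: [749, 617, 411, ∅, ∅, 747, 34]
Lookup 994: h=0, probe 0,1,2,3 → slot 3 empty, not found.

4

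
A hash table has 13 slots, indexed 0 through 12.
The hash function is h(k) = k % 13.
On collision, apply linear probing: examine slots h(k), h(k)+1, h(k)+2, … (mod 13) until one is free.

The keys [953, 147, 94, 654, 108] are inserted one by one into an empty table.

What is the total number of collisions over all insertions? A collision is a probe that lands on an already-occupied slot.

Insert 953: h=4, slot 4 empty → index 4.
Insert 147: h=4, slot 4 occupied → index 5.
Insert 94: h=3, slot 3 empty → index 3.
Insert 654: h=4, slots 4,5 occupied → index 6.
Insert 108: h=4, slots 4,5,6 occupied → index 7.
Table: [-, -, -, 94, 953, 147, 654, 108, -, -, -, -, -]

6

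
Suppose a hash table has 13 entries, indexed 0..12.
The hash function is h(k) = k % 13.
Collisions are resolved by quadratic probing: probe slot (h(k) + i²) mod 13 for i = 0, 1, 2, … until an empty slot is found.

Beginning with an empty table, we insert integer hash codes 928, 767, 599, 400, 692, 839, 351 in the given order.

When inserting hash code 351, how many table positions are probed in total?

3

Insert 928: h=5, slot 5 empty -> index 5.
Insert 767: h=0, slot 0 empty -> index 0.
Insert 599: h=1, slot 1 empty -> index 1.
Insert 400: h=10, slot 10 empty -> index 10.
Insert 692: h=3, slot 3 empty -> index 3.
Insert 839: h=7, slot 7 empty -> index 7.
Insert 351: h=0, slots 0,1 occupied -> index 4.
Table: [767, 599, _, 692, 351, 928, _, 839, _, _, 400, _, _]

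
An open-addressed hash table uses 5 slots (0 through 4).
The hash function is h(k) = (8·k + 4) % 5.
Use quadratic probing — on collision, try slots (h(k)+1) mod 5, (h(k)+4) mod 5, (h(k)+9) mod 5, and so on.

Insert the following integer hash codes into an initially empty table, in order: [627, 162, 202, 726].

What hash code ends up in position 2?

Insert 627: h=0, slot 0 empty => index 0.
Insert 162: h=0, slot 0 occupied => index 1.
Insert 202: h=0, slots 0,1 occupied => index 4.
Insert 726: h=2, slot 2 empty => index 2.
Table: [627, 162, 726, _, 202]

726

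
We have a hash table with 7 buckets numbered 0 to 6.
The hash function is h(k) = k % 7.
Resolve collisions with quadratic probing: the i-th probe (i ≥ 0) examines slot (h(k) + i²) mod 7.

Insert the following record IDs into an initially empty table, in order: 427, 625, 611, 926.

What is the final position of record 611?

3

427 hashes to 0; slot 0 is free → place at 0.
625 hashes to 2; slot 2 is free → place at 2.
611 hashes to 2; 2 taken → place at 3.
926 hashes to 2; 2,3 taken → place at 6.
Table: [427, -, 625, 611, -, -, 926]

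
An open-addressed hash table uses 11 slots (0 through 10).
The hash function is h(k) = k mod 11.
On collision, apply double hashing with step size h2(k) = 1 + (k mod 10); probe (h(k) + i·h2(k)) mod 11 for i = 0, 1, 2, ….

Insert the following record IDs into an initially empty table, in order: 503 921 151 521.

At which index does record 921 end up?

503 hashes to 8; slot 8 is free → place at 8.
921 hashes to 8, h2=2; 8 taken → place at 10.
151 hashes to 8, h2=2; 8,10 taken → place at 1.
521 hashes to 4; slot 4 is free → place at 4.
Table: [∅, 151, ∅, ∅, 521, ∅, ∅, ∅, 503, ∅, 921]

10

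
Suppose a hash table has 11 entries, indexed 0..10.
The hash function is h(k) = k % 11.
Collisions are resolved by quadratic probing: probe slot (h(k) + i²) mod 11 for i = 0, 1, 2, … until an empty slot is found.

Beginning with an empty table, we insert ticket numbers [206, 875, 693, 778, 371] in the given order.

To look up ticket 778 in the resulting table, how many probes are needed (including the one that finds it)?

206 hashes to 8; slot 8 is free -> place at 8.
875 hashes to 6; slot 6 is free -> place at 6.
693 hashes to 0; slot 0 is free -> place at 0.
778 hashes to 8; 8 taken -> place at 9.
371 hashes to 8; 8,9 taken -> place at 1.
Table: [693, 371, ., ., ., ., 875, ., 206, 778, .]
Lookup 778: h=8, probe 8,9 → found at 9.

2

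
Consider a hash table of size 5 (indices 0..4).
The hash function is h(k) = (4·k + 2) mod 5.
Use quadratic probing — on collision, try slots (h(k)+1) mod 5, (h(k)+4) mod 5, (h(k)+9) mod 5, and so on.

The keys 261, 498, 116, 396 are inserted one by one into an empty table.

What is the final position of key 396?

261: h=1 → slot 1
498: h=4 → slot 4
116: h=1, probe 1,2 → slot 2
396: h=1, probe 1,2,0 → slot 0
Table: [396, 261, 116, -, 498]

0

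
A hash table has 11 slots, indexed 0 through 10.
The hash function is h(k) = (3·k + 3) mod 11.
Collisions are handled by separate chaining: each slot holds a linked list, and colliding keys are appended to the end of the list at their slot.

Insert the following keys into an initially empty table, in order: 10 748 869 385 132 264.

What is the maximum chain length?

5

10 -> bucket 0
748 -> bucket 3
869 -> bucket 3 (collision)
385 -> bucket 3 (collision)
132 -> bucket 3 (collision)
264 -> bucket 3 (collision)
Final buckets:
0: 10
1: ∅
2: ∅
3: 748 -> 869 -> 385 -> 132 -> 264
4: ∅
5: ∅
6: ∅
7: ∅
8: ∅
9: ∅
10: ∅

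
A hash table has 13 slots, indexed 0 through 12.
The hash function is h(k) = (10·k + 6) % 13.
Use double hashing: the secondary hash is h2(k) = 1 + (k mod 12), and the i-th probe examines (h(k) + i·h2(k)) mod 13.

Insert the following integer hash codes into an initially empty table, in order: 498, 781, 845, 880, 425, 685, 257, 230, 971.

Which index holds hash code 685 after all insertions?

9

Insert 498: h=7, slot 7 empty → index 7.
Insert 781: h=3, slot 3 empty → index 3.
Insert 845: h=6, slot 6 empty → index 6.
Insert 880: h=5, slot 5 empty → index 5.
Insert 425: h=5, h2=6, slot 5 occupied → index 11.
Insert 685: h=5, h2=2, slots 5,7 occupied → index 9.
Insert 257: h=2, slot 2 empty → index 2.
Insert 230: h=5, h2=3, slot 5 occupied → index 8.
Insert 971: h=5, h2=12, slot 5 occupied → index 4.
Table: [-, -, 257, 781, 971, 880, 845, 498, 230, 685, -, 425, -]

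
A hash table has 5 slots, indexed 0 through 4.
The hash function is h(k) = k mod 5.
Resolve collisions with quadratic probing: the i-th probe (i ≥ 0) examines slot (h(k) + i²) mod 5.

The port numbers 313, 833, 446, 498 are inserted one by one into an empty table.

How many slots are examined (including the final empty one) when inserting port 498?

Insert 313: h=3, slot 3 empty → index 3.
Insert 833: h=3, slot 3 occupied → index 4.
Insert 446: h=1, slot 1 empty → index 1.
Insert 498: h=3, slots 3,4 occupied → index 2.
Table: [_, 446, 498, 313, 833]

3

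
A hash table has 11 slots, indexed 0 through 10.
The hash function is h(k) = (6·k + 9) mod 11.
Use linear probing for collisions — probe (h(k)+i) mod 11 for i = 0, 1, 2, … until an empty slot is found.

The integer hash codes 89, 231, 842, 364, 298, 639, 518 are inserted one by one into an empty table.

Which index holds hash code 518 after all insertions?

8

Insert 89: h=4, slot 4 empty → index 4.
Insert 231: h=9, slot 9 empty → index 9.
Insert 842: h=1, slot 1 empty → index 1.
Insert 364: h=4, slot 4 occupied → index 5.
Insert 298: h=4, slots 4,5 occupied → index 6.
Insert 639: h=4, slots 4,5,6 occupied → index 7.
Insert 518: h=4, slots 4,5,6,7 occupied → index 8.
Table: [∅, 842, ∅, ∅, 89, 364, 298, 639, 518, 231, ∅]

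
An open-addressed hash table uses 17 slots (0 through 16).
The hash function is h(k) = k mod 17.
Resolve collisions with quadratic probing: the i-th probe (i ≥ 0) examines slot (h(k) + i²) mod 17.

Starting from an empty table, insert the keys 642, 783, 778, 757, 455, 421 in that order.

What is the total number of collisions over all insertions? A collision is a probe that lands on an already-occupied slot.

Insert 642: h=13, slot 13 empty -> index 13.
Insert 783: h=1, slot 1 empty -> index 1.
Insert 778: h=13, slot 13 occupied -> index 14.
Insert 757: h=9, slot 9 empty -> index 9.
Insert 455: h=13, slots 13,14 occupied -> index 0.
Insert 421: h=13, slots 13,14,0 occupied -> index 5.
Table: [455, 783, ., ., ., 421, ., ., ., 757, ., ., ., 642, 778, ., .]

6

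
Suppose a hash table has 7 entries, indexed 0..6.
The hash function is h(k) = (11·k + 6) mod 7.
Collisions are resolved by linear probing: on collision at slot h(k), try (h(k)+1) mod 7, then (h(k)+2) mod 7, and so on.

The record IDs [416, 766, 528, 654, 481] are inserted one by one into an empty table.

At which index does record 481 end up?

Insert 416: h=4, slot 4 empty → index 4.
Insert 766: h=4, slot 4 occupied → index 5.
Insert 528: h=4, slots 4,5 occupied → index 6.
Insert 654: h=4, slots 4,5,6 occupied → index 0.
Insert 481: h=5, slots 5,6,0 occupied → index 1.
Table: [654, 481, ., ., 416, 766, 528]

1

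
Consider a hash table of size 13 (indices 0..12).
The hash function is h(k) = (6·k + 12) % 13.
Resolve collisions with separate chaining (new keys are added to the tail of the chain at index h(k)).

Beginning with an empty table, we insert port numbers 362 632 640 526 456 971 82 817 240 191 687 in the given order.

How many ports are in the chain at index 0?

3

362 -> bucket 0
632 -> bucket 8
640 -> bucket 4
526 -> bucket 9
456 -> bucket 5
971 -> bucket 1
82 -> bucket 10
817 -> bucket 0 (collision)
240 -> bucket 9 (collision)
191 -> bucket 1 (collision)
687 -> bucket 0 (collision)
Final buckets:
0: 362 -> 817 -> 687
1: 971 -> 191
2: _
3: _
4: 640
5: 456
6: _
7: _
8: 632
9: 526 -> 240
10: 82
11: _
12: _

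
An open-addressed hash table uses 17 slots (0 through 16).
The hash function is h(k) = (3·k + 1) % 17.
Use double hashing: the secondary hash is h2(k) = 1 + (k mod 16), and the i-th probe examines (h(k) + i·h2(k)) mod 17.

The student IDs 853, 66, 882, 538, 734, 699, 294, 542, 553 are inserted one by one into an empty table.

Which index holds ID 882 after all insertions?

853: h=10 → slot 10
66: h=12 → slot 12
882: h=12, h2=3, probe 12,15 → slot 15
538: h=0 → slot 0
734: h=10, h2=15, probe 10,8 → slot 8
699: h=7 → slot 7
294: h=16 → slot 16
542: h=12, h2=15, probe 12,10,8,6 → slot 6
553: h=11 → slot 11
Table: [538, —, —, —, —, —, 542, 699, 734, —, 853, 553, 66, —, —, 882, 294]

15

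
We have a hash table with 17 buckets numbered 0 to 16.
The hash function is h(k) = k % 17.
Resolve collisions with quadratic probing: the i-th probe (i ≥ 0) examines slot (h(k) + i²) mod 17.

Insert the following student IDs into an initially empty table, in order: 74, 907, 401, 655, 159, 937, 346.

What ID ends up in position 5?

346

Insert 74: h=6, slot 6 empty → index 6.
Insert 907: h=6, slot 6 occupied → index 7.
Insert 401: h=10, slot 10 empty → index 10.
Insert 655: h=9, slot 9 empty → index 9.
Insert 159: h=6, slots 6,7,10 occupied → index 15.
Insert 937: h=2, slot 2 empty → index 2.
Insert 346: h=6, slots 6,7,10,15 occupied → index 5.
Table: [∅, ∅, 937, ∅, ∅, 346, 74, 907, ∅, 655, 401, ∅, ∅, ∅, ∅, 159, ∅]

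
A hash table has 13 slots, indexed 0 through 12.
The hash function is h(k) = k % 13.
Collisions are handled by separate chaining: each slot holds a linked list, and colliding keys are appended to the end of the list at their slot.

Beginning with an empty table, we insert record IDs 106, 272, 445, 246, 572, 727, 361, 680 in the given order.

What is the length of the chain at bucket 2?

1

106 → bucket 2
272 → bucket 12
445 → bucket 3
246 → bucket 12 (collision)
572 → bucket 0
727 → bucket 12 (collision)
361 → bucket 10
680 → bucket 4
Final buckets:
0: 572
1: -
2: 106
3: 445
4: 680
5: -
6: -
7: -
8: -
9: -
10: 361
11: -
12: 272 -> 246 -> 727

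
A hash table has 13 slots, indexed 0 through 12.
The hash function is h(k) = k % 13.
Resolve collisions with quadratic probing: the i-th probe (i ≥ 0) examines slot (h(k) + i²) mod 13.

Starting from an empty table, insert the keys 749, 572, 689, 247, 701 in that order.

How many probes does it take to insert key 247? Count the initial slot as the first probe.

Insert 749: h=8, slot 8 empty → index 8.
Insert 572: h=0, slot 0 empty → index 0.
Insert 689: h=0, slot 0 occupied → index 1.
Insert 247: h=0, slots 0,1 occupied → index 4.
Insert 701: h=12, slot 12 empty → index 12.
Table: [572, 689, ∅, ∅, 247, ∅, ∅, ∅, 749, ∅, ∅, ∅, 701]

3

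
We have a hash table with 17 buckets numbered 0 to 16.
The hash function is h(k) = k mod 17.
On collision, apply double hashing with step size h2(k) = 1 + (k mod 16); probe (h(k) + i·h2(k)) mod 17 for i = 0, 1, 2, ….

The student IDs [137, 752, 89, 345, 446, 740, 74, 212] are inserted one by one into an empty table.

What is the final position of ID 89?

Insert 137: h=1, slot 1 empty => index 1.
Insert 752: h=4, slot 4 empty => index 4.
Insert 89: h=4, h2=10, slot 4 occupied => index 14.
Insert 345: h=5, slot 5 empty => index 5.
Insert 446: h=4, h2=15, slot 4 occupied => index 2.
Insert 740: h=9, slot 9 empty => index 9.
Insert 74: h=6, slot 6 empty => index 6.
Insert 212: h=8, slot 8 empty => index 8.
Table: [_, 137, 446, _, 752, 345, 74, _, 212, 740, _, _, _, _, 89, _, _]

14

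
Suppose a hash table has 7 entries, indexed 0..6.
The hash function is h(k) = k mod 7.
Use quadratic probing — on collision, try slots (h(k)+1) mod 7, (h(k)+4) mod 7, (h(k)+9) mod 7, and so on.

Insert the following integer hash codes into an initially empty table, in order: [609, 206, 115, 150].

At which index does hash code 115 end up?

4

609 hashes to 0; slot 0 is free => place at 0.
206 hashes to 3; slot 3 is free => place at 3.
115 hashes to 3; 3 taken => place at 4.
150 hashes to 3; 3,4,0 taken => place at 5.
Table: [609, ∅, ∅, 206, 115, 150, ∅]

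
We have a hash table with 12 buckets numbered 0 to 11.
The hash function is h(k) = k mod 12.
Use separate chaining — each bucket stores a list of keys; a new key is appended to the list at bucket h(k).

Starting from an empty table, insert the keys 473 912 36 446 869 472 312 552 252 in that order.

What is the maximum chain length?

Insert 473: h=5, bucket 5 empty -> new chain.
Insert 912: h=0, bucket 0 empty -> new chain.
Insert 36: h=0, bucket 0 nonempty -> append to chain.
Insert 446: h=2, bucket 2 empty -> new chain.
Insert 869: h=5, bucket 5 nonempty -> append to chain.
Insert 472: h=4, bucket 4 empty -> new chain.
Insert 312: h=0, bucket 0 nonempty -> append to chain.
Insert 552: h=0, bucket 0 nonempty -> append to chain.
Insert 252: h=0, bucket 0 nonempty -> append to chain.
Final buckets:
0: 912 -> 36 -> 312 -> 552 -> 252
1: .
2: 446
3: .
4: 472
5: 473 -> 869
6: .
7: .
8: .
9: .
10: .
11: .

5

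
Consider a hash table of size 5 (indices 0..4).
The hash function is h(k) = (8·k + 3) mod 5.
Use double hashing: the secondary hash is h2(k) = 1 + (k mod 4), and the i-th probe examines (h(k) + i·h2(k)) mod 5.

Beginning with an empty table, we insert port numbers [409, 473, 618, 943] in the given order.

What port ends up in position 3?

409 hashes to 0; slot 0 is free -> place at 0.
473 hashes to 2; slot 2 is free -> place at 2.
618 hashes to 2, h2=3; 2,0 taken -> place at 3.
943 hashes to 2, h2=4; 2 taken -> place at 1.
Table: [409, 943, 473, 618, —]

618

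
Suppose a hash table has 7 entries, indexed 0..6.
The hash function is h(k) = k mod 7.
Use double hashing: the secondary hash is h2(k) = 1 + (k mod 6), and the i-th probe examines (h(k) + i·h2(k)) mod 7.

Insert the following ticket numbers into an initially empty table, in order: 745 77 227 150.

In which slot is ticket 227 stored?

2

745: h=3 -> slot 3
77: h=0 -> slot 0
227: h=3, h2=6, probe 3,2 -> slot 2
150: h=3, h2=1, probe 3,4 -> slot 4
Table: [77, -, 227, 745, 150, -, -]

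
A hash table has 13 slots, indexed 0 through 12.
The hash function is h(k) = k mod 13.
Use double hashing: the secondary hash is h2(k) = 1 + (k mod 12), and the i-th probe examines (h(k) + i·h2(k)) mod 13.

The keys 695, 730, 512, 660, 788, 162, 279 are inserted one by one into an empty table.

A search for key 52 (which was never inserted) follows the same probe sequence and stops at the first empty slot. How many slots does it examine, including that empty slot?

695 hashes to 6; slot 6 is free => place at 6.
730 hashes to 2; slot 2 is free => place at 2.
512 hashes to 5; slot 5 is free => place at 5.
660 hashes to 10; slot 10 is free => place at 10.
788 hashes to 8; slot 8 is free => place at 8.
162 hashes to 6, h2=7; 6 taken => place at 0.
279 hashes to 6, h2=4; 6,10 taken => place at 1.
Table: [162, 279, 730, ., ., 512, 695, ., 788, ., 660, ., .]
Lookup 52: h=0, h2=5, probe 0,5,10,2,7 → slot 7 empty, not found.

5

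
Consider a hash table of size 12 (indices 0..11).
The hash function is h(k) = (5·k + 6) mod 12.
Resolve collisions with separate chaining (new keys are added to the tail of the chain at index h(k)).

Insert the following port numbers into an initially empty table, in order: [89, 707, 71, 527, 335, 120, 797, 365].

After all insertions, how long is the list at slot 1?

89 -> bucket 7
707 -> bucket 1
71 -> bucket 1 (collision)
527 -> bucket 1 (collision)
335 -> bucket 1 (collision)
120 -> bucket 6
797 -> bucket 7 (collision)
365 -> bucket 7 (collision)
Final buckets:
0: —
1: 707 -> 71 -> 527 -> 335
2: —
3: —
4: —
5: —
6: 120
7: 89 -> 797 -> 365
8: —
9: —
10: —
11: —

4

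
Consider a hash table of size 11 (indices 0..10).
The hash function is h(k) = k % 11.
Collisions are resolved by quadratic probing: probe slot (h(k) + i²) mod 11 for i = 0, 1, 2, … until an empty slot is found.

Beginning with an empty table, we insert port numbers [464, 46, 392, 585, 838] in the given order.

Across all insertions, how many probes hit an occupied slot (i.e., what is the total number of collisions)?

464 hashes to 2; slot 2 is free → place at 2.
46 hashes to 2; 2 taken → place at 3.
392 hashes to 7; slot 7 is free → place at 7.
585 hashes to 2; 2,3 taken → place at 6.
838 hashes to 2; 2,3,6 taken → place at 0.
Table: [838, ∅, 464, 46, ∅, ∅, 585, 392, ∅, ∅, ∅]

6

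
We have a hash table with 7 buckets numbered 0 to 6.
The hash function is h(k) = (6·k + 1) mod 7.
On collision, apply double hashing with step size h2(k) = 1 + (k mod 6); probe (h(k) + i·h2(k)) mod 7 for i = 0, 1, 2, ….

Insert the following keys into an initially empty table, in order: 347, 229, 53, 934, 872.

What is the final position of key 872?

Insert 347: h=4, slot 4 empty → index 4.
Insert 229: h=3, slot 3 empty → index 3.
Insert 53: h=4, h2=6, slots 4,3 occupied → index 2.
Insert 934: h=5, slot 5 empty → index 5.
Insert 872: h=4, h2=3, slot 4 occupied → index 0.
Table: [872, _, 53, 229, 347, 934, _]

0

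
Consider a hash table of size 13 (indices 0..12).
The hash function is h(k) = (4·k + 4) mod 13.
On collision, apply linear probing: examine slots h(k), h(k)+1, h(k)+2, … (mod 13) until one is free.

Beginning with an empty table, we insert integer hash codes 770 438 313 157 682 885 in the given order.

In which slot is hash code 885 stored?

10

Insert 770: h=3, slot 3 empty -> index 3.
Insert 438: h=1, slot 1 empty -> index 1.
Insert 313: h=8, slot 8 empty -> index 8.
Insert 157: h=8, slot 8 occupied -> index 9.
Insert 682: h=2, slot 2 empty -> index 2.
Insert 885: h=8, slots 8,9 occupied -> index 10.
Table: [—, 438, 682, 770, —, —, —, —, 313, 157, 885, —, —]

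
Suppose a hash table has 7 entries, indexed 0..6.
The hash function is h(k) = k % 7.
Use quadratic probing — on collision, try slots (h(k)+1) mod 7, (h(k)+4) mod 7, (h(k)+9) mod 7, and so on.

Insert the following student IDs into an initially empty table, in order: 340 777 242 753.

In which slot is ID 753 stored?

1

340: h=4 → slot 4
777: h=0 → slot 0
242: h=4, probe 4,5 → slot 5
753: h=4, probe 4,5,1 → slot 1
Table: [777, 753, _, _, 340, 242, _]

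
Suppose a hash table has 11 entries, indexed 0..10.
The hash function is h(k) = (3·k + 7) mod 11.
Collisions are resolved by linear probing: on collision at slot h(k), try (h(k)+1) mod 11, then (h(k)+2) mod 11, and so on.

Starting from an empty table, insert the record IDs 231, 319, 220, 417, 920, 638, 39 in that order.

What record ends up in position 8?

319

Insert 231: h=7, slot 7 empty => index 7.
Insert 319: h=7, slot 7 occupied => index 8.
Insert 220: h=7, slots 7,8 occupied => index 9.
Insert 417: h=4, slot 4 empty => index 4.
Insert 920: h=6, slot 6 empty => index 6.
Insert 638: h=7, slots 7,8,9 occupied => index 10.
Insert 39: h=3, slot 3 empty => index 3.
Table: [_, _, _, 39, 417, _, 920, 231, 319, 220, 638]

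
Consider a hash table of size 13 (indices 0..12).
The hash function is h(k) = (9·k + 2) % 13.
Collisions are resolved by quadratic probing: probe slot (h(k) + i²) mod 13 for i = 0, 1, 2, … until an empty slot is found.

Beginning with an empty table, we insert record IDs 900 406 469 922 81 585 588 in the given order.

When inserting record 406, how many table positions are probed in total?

2

Insert 900: h=3, slot 3 empty -> index 3.
Insert 406: h=3, slot 3 occupied -> index 4.
Insert 469: h=11, slot 11 empty -> index 11.
Insert 922: h=6, slot 6 empty -> index 6.
Insert 81: h=3, slots 3,4 occupied -> index 7.
Insert 585: h=2, slot 2 empty -> index 2.
Insert 588: h=3, slots 3,4,7 occupied -> index 12.
Table: [., ., 585, 900, 406, ., 922, 81, ., ., ., 469, 588]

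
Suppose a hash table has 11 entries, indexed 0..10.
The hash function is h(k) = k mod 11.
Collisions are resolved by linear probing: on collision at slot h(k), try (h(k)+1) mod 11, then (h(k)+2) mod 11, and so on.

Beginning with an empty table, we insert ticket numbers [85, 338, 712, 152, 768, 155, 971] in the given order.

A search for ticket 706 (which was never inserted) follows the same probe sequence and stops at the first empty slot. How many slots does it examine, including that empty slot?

85: h=8 → slot 8
338: h=8, probe 8,9 → slot 9
712: h=8, probe 8,9,10 → slot 10
152: h=9, probe 9,10,0 → slot 0
768: h=9, probe 9,10,0,1 → slot 1
155: h=1, probe 1,2 → slot 2
971: h=3 → slot 3
Table: [152, 768, 155, 971, ., ., ., ., 85, 338, 712]
Lookup 706: h=2, probe 2,3,4 → slot 4 empty, not found.

3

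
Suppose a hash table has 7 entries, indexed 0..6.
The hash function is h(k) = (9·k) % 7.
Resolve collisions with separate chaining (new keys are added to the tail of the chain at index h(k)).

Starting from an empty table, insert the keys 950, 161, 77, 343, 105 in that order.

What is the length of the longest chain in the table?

4

Insert 950: h=3, bucket 3 empty → new chain.
Insert 161: h=0, bucket 0 empty → new chain.
Insert 77: h=0, bucket 0 nonempty → append to chain.
Insert 343: h=0, bucket 0 nonempty → append to chain.
Insert 105: h=0, bucket 0 nonempty → append to chain.
Final buckets:
0: 161 -> 77 -> 343 -> 105
1: ∅
2: ∅
3: 950
4: ∅
5: ∅
6: ∅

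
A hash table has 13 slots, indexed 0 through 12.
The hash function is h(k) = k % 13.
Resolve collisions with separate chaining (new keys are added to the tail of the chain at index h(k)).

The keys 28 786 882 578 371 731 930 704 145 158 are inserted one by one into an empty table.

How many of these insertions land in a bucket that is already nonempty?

Insert 28: h=2, bucket 2 empty → new chain.
Insert 786: h=6, bucket 6 empty → new chain.
Insert 882: h=11, bucket 11 empty → new chain.
Insert 578: h=6, bucket 6 nonempty → append to chain.
Insert 371: h=7, bucket 7 empty → new chain.
Insert 731: h=3, bucket 3 empty → new chain.
Insert 930: h=7, bucket 7 nonempty → append to chain.
Insert 704: h=2, bucket 2 nonempty → append to chain.
Insert 145: h=2, bucket 2 nonempty → append to chain.
Insert 158: h=2, bucket 2 nonempty → append to chain.
Final buckets:
0: .
1: .
2: 28 -> 704 -> 145 -> 158
3: 731
4: .
5: .
6: 786 -> 578
7: 371 -> 930
8: .
9: .
10: .
11: 882
12: .

5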